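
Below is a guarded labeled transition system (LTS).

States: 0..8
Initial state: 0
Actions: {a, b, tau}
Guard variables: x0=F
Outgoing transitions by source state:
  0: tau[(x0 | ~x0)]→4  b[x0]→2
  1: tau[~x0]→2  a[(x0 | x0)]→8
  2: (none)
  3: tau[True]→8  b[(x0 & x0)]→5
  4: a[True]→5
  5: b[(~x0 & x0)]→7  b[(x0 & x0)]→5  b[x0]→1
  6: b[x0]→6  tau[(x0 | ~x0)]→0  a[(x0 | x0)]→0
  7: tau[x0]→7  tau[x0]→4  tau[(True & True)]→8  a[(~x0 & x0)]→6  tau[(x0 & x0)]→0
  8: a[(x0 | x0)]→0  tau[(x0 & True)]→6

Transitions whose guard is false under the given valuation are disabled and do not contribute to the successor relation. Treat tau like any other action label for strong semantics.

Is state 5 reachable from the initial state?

Guard filter leaves 6 enabled edge(s).
L0 = {0}
L1 = {4}  total {0,4}
L2 = {5}  total {0,4,5}
Reach set: {0,4,5}
trace reaching 5: tau·a

Answer: REACHABLE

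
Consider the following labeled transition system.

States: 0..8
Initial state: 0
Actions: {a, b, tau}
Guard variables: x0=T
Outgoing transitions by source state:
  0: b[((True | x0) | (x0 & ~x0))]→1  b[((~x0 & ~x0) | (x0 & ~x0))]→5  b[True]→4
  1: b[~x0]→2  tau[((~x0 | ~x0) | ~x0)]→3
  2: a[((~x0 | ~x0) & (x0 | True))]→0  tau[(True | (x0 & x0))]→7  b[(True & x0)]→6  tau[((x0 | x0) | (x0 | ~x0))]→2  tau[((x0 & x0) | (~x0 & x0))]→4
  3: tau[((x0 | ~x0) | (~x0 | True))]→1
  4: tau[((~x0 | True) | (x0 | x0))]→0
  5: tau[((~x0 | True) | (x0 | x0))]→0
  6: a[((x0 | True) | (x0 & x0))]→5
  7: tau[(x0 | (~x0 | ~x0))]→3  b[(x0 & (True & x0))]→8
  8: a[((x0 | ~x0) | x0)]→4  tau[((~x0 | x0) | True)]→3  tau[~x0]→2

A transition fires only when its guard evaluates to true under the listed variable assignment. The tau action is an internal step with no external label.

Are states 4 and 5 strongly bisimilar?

Bisimulation quotient by refinement:
  P[0] = {{0,1,2,3,4,5,6,7,8}}
  P[1] = {{0},{1},{2,7},{3,4,5},{6},{8}}
  P[2] = {{0},{1},{2},{3},{4,5},{6},{7},{8}}
8 equivalence class(es) (converged in 3)
[4]={4,5}  [5]={4,5}

Answer: BISIMILAR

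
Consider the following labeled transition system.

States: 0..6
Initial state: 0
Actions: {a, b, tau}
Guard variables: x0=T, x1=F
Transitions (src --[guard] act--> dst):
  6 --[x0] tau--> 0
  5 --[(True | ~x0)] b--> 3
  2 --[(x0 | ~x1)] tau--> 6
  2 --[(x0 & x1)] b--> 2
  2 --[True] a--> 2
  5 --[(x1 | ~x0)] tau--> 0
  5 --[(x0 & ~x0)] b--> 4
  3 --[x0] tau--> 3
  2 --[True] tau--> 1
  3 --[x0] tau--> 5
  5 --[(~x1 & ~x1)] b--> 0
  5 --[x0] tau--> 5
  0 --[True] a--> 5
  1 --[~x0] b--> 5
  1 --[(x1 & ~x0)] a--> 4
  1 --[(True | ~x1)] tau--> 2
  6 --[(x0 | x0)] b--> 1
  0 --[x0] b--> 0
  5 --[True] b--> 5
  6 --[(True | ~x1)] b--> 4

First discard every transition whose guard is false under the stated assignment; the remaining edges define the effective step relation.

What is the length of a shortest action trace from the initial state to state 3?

Layered search for 3:
  L0 = {0}
  L1 = {5}
  L2 = {3}
first hit 3 at d=2 via a·b

Answer: 2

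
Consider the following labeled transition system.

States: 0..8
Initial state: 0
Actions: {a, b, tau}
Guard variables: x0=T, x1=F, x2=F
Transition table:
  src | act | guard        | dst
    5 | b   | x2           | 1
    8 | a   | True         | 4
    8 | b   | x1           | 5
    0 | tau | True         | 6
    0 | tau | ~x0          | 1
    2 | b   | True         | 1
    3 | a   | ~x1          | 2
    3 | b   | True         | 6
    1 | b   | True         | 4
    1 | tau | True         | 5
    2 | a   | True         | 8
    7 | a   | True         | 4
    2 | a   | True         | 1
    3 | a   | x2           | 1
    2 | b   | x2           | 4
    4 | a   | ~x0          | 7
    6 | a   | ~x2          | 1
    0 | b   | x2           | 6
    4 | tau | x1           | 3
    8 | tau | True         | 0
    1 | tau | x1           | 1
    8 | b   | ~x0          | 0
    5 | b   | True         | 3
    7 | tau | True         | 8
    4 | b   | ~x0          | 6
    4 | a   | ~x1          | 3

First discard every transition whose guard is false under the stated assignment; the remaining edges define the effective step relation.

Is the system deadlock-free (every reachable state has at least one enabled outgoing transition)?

Answer: DEADLOCK-FREE

Analysis:
Reach set: {0,1,2,3,4,5,6,8}
  0: tau→6  [1 out]
  1: b→4  tau→5  [2 out]
  2: a→1  a→8  b→1  [3 out]
  3: a→2  b→6  [2 out]
  4: a→3  [1 out]
  5: b→3  [1 out]
  6: a→1  [1 out]
  8: a→4  tau→0  [2 out]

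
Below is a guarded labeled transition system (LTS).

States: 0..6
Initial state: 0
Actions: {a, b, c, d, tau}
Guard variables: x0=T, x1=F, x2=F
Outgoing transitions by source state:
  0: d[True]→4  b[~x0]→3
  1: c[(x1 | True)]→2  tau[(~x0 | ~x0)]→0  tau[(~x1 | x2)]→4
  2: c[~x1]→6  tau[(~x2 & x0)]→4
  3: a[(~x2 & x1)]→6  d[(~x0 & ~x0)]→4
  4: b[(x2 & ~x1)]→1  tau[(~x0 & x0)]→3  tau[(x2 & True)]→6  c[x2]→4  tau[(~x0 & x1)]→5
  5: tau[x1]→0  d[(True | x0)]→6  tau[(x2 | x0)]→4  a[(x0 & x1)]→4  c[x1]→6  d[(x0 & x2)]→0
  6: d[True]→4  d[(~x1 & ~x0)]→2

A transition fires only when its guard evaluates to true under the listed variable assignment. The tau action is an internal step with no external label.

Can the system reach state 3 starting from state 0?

Answer: UNREACHABLE

Analysis:
Guard filter leaves 8 enabled edge(s).
L0 = {0}
L1 = {4}  cumulative {0,4}
Reach set: {0,4}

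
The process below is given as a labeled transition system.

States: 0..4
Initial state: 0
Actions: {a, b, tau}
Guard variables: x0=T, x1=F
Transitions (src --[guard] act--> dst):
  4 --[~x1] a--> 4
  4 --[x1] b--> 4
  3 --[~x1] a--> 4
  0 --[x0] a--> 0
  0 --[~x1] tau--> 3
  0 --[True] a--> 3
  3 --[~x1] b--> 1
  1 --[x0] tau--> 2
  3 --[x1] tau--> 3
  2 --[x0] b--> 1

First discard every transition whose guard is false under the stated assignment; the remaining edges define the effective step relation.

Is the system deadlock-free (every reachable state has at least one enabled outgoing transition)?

Answer: DEADLOCK-FREE

Trace:
R = {0,1,2,3,4}
  0: a→0  a→3  tau→3  [3 out]
  1: tau→2  [1 out]
  2: b→1  [1 out]
  3: a→4  b→1  [2 out]
  4: a→4  [1 out]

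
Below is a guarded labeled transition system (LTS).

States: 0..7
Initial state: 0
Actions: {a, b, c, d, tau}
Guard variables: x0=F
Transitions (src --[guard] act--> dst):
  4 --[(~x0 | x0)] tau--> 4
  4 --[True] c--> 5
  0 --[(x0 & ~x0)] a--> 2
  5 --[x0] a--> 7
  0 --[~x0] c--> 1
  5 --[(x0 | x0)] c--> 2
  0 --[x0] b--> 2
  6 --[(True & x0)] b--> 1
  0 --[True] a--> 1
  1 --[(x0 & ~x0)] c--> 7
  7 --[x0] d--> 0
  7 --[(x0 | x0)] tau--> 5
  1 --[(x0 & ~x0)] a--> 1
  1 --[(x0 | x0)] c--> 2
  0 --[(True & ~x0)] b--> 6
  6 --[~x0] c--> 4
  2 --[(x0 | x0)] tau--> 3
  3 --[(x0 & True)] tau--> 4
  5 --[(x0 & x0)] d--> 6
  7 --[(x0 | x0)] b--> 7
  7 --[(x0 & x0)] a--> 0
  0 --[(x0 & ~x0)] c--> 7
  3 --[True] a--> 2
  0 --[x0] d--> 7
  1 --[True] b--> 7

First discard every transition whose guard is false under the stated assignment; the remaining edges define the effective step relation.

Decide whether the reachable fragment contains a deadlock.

Reach set: {0,1,4,5,6,7}
  0: a→1  b→6  c→1  [deg 3]
  1: b→7  [deg 1]
  4: c→5  tau→4  [deg 2]
  5: ∅  [deadlock]
  6: c→4  [deg 1]
  7: ∅  [deadlock]
Path to 5: b·c·c

Answer: DEADLOCK at state 5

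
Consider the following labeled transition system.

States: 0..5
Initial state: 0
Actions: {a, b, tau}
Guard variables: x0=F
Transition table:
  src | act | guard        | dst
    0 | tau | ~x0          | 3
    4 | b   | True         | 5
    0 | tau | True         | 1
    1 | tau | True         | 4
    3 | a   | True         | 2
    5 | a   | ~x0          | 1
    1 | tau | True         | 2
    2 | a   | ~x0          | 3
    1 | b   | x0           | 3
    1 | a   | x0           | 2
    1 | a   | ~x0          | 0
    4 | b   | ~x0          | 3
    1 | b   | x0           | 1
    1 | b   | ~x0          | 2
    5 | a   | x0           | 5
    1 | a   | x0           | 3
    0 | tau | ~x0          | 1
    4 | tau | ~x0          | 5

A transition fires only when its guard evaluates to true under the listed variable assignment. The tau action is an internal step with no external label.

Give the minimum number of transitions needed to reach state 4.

Breadth-first toward 4:
  L0 = {0}
  L1 = {1,3}
  L2 = {2,4}
first hit 4 at d=2 via tau·tau

Answer: 2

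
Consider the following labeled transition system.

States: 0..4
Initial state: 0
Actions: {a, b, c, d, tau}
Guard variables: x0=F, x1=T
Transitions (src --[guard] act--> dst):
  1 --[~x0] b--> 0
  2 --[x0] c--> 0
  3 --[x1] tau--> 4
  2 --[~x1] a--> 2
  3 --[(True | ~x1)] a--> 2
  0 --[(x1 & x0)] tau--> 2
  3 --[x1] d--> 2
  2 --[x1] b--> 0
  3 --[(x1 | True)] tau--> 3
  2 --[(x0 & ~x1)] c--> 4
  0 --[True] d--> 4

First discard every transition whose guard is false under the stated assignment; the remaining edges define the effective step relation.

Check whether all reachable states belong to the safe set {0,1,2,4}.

Inv-set: {0,1,2,4}
R = {0,4}
  0: ok
  4: ok

Answer: INVARIANT HOLDS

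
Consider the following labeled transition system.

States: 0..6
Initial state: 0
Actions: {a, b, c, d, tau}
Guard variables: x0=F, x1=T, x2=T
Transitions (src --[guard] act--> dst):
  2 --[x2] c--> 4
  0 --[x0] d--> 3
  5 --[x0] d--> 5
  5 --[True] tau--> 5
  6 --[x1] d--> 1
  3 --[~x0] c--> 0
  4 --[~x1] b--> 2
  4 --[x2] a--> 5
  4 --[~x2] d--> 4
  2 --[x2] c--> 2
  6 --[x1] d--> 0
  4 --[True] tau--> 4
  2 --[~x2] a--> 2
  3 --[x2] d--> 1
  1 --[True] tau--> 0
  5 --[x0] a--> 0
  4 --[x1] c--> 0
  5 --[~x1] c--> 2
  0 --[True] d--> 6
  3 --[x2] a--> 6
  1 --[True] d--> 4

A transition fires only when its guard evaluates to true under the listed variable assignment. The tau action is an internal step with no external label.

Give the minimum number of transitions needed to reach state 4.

Answer: 3

Working:
BFS to 4:
  Layer 0: {0}
  Layer 1: {6}
  Layer 2: {1}
  Layer 3: {4}
4 enters at depth 3; path d·d·d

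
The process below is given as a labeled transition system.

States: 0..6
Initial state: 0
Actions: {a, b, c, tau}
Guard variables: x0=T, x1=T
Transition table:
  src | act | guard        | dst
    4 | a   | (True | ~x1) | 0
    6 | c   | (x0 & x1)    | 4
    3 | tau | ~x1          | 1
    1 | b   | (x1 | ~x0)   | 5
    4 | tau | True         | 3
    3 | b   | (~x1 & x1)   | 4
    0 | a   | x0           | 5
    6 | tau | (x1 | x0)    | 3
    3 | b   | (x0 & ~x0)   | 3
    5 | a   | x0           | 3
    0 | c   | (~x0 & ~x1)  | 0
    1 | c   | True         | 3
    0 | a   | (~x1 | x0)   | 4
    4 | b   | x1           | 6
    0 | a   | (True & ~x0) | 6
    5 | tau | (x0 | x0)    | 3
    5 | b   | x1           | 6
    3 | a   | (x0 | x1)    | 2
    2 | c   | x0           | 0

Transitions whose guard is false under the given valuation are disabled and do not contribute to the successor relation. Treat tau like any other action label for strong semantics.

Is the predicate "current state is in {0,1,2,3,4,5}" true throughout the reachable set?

Safe = {0,1,2,3,4,5}
Reach set: {0,2,3,4,5,6}
  0: ok
  2: ok
  3: ok
  4: ok
  5: ok
  6: VIOLATES
reach 6 via a·b — violates

Answer: INVARIANT VIOLATED at state 6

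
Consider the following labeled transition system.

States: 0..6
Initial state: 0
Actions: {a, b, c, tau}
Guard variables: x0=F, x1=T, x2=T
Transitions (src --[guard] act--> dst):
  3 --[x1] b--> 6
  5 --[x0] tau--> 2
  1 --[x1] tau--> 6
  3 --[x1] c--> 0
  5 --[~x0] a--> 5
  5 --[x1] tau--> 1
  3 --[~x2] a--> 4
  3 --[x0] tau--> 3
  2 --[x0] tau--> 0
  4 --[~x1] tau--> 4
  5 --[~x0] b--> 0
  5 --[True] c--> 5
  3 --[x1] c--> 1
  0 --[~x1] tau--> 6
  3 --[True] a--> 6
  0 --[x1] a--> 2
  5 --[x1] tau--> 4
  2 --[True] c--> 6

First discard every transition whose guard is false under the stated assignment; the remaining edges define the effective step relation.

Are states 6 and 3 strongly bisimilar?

Bisimulation quotient by refinement:
  P[0] = {{0,1,2,3,4,5,6}}
  P[1] = {{0},{1},{2},{3},{4,6},{5}}
6 equivalence class(es) (converged in 2)
class of 6: {4,6}; class of 3: {3}

Answer: NOT BISIMILAR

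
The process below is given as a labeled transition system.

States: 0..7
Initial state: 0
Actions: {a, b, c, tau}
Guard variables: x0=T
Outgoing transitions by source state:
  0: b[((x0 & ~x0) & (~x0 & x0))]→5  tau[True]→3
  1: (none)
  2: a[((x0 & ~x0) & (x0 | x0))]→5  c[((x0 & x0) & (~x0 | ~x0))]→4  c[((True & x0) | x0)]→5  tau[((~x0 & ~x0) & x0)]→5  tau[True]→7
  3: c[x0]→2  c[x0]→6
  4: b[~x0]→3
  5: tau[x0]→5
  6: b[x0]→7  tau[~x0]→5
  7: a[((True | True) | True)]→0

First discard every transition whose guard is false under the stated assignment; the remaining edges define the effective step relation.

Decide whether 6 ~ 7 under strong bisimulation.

Answer: NOT BISIMILAR

Trace:
Compute ~ classes (split until stable):
  P[0] = {{0,1,2,3,4,5,6,7}}
  P[1] = {{0,5},{1,4},{2},{3},{6},{7}}
  P[2] = {{0},{1,4},{2},{3},{5},{6},{7}}
stable after 3 split(s): 7 block(s)
6∈{6}, 7∈{7}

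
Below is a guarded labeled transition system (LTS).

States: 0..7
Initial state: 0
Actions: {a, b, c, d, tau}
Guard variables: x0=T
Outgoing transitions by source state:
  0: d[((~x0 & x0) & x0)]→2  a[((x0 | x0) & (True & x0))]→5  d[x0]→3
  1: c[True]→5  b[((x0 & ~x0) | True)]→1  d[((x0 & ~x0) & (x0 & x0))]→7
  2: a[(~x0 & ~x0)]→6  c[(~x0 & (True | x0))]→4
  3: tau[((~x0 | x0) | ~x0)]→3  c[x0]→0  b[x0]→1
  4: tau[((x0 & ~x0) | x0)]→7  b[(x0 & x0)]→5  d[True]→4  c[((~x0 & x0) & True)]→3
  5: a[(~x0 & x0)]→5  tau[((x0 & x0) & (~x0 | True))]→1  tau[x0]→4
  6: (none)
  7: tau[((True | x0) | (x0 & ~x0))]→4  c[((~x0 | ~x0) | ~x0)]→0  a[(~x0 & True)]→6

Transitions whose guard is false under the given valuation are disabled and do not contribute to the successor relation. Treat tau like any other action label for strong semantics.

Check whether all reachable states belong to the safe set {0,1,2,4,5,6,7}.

Allowed set {0,1,2,4,5,6,7}
Reach set: {0,1,3,4,5,7}
  0: ok
  1: ok
  3: outside
  4: ok
  5: ok
  7: ok
witness against invariant: d → 3

Answer: INVARIANT VIOLATED at state 3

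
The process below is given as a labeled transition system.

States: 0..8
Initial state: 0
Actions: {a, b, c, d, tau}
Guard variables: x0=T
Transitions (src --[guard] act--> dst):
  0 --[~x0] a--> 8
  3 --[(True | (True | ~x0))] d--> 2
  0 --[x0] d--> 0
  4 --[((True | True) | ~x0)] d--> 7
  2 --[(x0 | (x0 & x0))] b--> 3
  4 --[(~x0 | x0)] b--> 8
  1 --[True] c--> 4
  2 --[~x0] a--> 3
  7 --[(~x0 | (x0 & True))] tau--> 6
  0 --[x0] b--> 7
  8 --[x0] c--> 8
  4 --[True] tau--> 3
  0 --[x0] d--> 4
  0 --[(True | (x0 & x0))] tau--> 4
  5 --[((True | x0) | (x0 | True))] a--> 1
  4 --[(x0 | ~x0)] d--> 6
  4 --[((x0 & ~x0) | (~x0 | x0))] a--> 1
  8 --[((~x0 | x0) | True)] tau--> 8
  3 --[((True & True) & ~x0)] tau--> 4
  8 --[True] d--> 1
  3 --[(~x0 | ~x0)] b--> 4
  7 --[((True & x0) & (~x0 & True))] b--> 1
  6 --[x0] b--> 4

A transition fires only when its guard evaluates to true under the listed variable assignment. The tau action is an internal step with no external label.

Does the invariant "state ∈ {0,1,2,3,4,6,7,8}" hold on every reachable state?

Allowed set {0,1,2,3,4,6,7,8}
R = {0,1,2,3,4,6,7,8}
  0: ✓
  1: ✓
  2: ✓
  3: ✓
  4: ✓
  6: ✓
  7: ✓
  8: ✓

Answer: INVARIANT HOLDS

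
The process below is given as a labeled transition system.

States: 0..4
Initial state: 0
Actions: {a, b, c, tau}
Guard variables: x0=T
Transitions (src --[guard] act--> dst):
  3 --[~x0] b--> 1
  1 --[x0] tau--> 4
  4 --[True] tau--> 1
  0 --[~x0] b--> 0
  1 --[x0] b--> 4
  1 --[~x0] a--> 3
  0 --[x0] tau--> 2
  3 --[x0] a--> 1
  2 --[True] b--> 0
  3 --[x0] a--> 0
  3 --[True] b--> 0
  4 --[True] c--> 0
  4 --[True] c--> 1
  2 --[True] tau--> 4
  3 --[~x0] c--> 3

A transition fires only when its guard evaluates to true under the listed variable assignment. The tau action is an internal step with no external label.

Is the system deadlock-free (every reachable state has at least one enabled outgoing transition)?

Reachable = {0,1,2,4}
  0: tau→2  [1 out]
  1: b→4  tau→4  [2 out]
  2: b→0  tau→4  [2 out]
  4: c→0  c→1  tau→1  [3 out]

Answer: DEADLOCK-FREE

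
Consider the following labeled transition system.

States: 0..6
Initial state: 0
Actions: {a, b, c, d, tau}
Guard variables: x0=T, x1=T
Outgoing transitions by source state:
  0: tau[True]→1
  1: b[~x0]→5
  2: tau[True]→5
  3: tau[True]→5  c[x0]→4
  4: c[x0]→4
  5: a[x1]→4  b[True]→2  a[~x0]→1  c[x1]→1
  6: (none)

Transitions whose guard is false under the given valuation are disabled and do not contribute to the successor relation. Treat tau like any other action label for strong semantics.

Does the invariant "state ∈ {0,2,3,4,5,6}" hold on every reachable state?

Answer: INVARIANT VIOLATED at state 1

Analysis:
Inv-set: {0,2,3,4,5,6}
Reach set: {0,1}
  0: ✓
  1: ✗ unsafe
witness against invariant: tau → 1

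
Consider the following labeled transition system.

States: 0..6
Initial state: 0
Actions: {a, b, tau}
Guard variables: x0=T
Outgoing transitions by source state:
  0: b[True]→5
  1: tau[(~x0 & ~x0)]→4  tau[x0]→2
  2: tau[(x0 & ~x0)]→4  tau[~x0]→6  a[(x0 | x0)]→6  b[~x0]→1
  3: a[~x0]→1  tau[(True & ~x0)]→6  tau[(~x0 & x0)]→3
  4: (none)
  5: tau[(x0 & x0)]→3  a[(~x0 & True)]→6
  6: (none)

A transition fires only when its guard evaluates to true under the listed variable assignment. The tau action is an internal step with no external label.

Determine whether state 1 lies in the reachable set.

After dropping false guards: 4 live edges.
L0 = {0}
L1 = {5}  now seen {0,5}
L2 = {3}  now seen {0,3,5}
Reachable = {0,3,5}

Answer: UNREACHABLE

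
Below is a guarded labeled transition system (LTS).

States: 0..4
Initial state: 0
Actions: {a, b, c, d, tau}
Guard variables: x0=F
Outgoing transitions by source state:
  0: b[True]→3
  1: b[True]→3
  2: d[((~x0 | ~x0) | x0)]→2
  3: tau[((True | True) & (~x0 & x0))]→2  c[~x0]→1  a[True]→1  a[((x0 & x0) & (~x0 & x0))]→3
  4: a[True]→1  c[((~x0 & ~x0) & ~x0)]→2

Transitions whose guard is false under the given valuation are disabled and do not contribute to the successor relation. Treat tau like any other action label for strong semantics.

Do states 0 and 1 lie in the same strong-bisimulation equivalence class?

Answer: BISIMILAR

Working:
Refine partition for ~:
  P[0] = {{0,1,2,3,4}}
  P[1] = {{0,1},{2},{3,4}}
  P[2] = {{0,1},{2},{3},{4}}
stable after 3 split(s): 4 block(s)
0∈{0,1}, 1∈{0,1}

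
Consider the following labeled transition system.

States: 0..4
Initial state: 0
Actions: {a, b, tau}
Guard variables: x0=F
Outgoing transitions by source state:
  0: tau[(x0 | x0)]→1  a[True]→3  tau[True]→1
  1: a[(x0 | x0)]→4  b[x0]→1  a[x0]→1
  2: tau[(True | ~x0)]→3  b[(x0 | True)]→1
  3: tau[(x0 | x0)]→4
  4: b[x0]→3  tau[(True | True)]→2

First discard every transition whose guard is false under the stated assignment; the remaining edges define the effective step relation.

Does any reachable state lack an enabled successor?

Answer: DEADLOCK at state 1

Analysis:
R = {0,1,3}
  0: a→3  tau→1  [2 exit(s)]
  1: ∅  [STUCK]
  3: ∅  [STUCK]
witness 1: tau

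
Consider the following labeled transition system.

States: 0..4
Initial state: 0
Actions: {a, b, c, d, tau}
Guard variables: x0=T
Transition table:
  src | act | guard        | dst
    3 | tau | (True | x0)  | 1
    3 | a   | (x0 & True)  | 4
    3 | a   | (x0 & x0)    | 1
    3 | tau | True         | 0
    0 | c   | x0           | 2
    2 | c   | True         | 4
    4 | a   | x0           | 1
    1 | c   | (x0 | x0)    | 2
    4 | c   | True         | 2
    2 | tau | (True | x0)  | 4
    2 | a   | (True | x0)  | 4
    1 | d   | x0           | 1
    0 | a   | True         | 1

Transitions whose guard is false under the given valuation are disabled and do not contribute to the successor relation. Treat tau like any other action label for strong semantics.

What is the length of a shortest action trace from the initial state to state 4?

Breadth-first toward 4:
  depth 0: {0}
  depth 1: {1,2}
  depth 2: {4}
depth(4)=2, e.g. c·a

Answer: 2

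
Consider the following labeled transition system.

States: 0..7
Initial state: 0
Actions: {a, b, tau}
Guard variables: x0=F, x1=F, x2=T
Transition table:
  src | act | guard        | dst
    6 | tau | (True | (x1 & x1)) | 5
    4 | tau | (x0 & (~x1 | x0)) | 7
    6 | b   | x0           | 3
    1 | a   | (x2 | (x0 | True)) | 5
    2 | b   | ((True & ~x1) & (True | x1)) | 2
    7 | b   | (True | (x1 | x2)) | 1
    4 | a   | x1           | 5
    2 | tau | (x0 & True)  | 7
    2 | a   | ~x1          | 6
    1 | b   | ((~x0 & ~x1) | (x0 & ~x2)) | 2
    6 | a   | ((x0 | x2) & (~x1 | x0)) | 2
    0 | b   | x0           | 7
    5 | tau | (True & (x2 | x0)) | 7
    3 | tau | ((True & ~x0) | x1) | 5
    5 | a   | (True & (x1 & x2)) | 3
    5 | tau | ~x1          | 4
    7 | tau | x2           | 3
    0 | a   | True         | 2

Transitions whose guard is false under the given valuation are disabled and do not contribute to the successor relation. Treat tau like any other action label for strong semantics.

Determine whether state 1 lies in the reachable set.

12 transition(s) survive guard evaluation.
Layer 0: {0}
Layer 1: {2}  now seen {0,2}
Layer 2: {6}  now seen {0,2,6}
Layer 3: {5}  now seen {0,2,5,6}
Layer 4: {4,7}  now seen {0,2,4,5,6,7}
Layer 5: {1,3}  now seen {0,1,2,3,4,5,6,7}
Reachable = {0,1,2,3,4,5,6,7}
witness 1: a·a·tau·tau·b

Answer: REACHABLE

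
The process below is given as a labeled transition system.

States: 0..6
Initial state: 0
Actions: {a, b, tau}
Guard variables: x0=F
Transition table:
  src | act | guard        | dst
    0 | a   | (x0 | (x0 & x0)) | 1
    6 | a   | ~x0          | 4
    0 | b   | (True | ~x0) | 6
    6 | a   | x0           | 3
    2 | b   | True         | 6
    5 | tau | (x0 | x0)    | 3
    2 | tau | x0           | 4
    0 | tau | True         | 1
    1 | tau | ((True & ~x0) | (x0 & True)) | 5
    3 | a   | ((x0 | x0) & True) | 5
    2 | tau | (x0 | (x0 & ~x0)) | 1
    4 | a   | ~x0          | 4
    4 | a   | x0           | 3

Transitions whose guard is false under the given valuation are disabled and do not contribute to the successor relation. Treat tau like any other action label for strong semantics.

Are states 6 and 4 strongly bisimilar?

Answer: BISIMILAR

Analysis:
Bisimulation quotient by refinement:
  round 0: {{0,1,2,3,4,5,6}}
  round 1: {{0},{1},{2},{3,5},{4,6}}
Fixed point at round 2; 5 class(es).
[6]={4,6}  [4]={4,6}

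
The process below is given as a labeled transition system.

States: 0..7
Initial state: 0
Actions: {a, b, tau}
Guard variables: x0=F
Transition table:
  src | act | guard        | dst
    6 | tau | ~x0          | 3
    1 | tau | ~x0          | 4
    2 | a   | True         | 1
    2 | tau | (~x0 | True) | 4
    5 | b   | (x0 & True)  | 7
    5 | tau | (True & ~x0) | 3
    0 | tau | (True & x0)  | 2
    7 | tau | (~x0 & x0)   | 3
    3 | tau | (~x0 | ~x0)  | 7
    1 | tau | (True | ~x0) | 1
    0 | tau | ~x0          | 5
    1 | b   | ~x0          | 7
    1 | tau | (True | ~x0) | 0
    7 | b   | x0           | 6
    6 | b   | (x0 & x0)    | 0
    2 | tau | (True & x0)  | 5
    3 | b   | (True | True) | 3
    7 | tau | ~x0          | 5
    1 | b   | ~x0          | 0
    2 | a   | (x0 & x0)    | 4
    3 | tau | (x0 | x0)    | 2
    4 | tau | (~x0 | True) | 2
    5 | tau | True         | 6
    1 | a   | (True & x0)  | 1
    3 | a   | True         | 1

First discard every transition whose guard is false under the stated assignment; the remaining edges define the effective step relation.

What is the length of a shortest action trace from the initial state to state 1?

Answer: 3

Trace:
Layered search for 1:
  Layer 0: {0}
  Layer 1: {5}
  Layer 2: {3,6}
  Layer 3: {1,7}
1 enters at depth 3; path tau·tau·a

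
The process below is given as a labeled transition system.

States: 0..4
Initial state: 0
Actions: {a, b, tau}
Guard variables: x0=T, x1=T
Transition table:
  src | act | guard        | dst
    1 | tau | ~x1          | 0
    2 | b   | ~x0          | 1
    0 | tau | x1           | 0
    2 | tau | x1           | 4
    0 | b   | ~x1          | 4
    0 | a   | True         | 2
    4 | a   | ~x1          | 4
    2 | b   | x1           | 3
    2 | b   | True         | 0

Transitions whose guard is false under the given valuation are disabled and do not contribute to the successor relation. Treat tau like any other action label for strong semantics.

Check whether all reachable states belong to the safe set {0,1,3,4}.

Safe = {0,1,3,4}
Reachable = {0,2,3,4}
  0: ok
  2: outside
  3: ok
  4: ok
counterexample path to 2: a

Answer: INVARIANT VIOLATED at state 2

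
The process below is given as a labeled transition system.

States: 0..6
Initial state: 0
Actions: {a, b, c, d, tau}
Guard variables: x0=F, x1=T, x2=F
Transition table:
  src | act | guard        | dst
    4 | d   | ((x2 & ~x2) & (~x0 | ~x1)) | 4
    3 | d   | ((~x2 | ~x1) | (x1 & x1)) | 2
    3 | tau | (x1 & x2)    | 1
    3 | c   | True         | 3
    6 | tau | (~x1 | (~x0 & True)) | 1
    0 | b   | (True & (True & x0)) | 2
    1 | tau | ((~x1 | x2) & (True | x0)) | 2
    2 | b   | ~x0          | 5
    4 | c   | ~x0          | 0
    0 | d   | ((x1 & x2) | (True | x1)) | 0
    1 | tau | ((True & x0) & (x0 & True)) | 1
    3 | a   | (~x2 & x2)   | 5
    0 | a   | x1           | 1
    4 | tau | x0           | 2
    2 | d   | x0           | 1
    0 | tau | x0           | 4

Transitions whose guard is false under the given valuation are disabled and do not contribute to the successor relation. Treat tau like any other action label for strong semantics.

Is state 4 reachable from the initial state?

Guard filter leaves 7 enabled edge(s).
L0 = {0}
L1 = {1}  total {0,1}
R = {0,1}

Answer: UNREACHABLE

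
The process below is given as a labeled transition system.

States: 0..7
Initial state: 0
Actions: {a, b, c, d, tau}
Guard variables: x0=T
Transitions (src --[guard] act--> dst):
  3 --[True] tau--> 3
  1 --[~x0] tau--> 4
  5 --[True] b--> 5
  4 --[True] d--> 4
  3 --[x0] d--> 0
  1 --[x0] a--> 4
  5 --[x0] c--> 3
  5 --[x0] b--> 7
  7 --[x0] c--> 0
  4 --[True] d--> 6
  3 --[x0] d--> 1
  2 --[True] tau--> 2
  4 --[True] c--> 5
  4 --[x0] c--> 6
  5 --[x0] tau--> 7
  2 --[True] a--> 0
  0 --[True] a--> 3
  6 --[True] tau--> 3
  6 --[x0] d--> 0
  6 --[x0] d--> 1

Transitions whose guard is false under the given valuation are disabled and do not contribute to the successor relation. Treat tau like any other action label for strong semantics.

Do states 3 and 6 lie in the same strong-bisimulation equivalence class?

Answer: BISIMILAR

Working:
Compute ~ classes (split until stable):
  P[0] = {{0,1,2,3,4,5,6,7}}
  P[1] = {{0,1},{2},{3,6},{4},{5},{7}}
  P[2] = {{0},{1},{2},{3,6},{4},{5},{7}}
Fixed point at round 3; 7 class(es).
class of 3: {3,6}; class of 6: {3,6}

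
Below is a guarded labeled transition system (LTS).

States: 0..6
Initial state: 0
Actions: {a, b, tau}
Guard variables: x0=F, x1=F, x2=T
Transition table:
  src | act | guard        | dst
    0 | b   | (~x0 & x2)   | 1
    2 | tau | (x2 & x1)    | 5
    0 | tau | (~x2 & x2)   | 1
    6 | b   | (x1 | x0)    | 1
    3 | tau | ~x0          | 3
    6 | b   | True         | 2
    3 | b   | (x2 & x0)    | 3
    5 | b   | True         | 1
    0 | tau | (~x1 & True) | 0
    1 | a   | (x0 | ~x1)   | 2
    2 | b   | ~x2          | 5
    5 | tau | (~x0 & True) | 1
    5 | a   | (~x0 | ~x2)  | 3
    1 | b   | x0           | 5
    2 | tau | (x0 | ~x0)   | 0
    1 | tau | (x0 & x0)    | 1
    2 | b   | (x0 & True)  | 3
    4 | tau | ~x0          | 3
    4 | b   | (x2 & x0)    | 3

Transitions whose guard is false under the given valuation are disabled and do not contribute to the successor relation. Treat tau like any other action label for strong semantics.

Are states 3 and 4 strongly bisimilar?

Answer: BISIMILAR

Trace:
Bisimulation quotient by refinement:
  round 0: {{0,1,2,3,4,5,6}}
  round 1: {{0},{1},{2,3,4},{5},{6}}
  round 2: {{0},{1},{2},{3,4},{5},{6}}
6 equivalence class(es) (converged in 3)
class of 3: {3,4}; class of 4: {3,4}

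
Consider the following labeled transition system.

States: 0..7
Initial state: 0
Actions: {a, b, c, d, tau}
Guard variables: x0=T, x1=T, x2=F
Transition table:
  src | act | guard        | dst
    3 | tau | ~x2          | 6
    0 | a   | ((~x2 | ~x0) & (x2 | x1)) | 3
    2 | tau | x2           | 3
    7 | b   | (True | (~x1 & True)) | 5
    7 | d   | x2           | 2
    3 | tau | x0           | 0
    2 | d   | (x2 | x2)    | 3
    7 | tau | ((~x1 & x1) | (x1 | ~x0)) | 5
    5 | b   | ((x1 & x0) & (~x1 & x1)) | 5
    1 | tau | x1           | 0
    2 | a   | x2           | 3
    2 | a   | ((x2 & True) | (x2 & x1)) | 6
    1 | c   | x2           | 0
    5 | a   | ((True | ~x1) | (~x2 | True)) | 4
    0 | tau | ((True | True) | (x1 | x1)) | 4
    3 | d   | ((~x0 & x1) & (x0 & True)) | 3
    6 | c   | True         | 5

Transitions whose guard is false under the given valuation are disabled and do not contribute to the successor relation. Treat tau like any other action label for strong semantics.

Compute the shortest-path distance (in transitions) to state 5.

Layered search for 5:
  Layer 0: {0}
  Layer 1: {3,4}
  Layer 2: {6}
  Layer 3: {5}
depth(5)=3, e.g. a·tau·c

Answer: 3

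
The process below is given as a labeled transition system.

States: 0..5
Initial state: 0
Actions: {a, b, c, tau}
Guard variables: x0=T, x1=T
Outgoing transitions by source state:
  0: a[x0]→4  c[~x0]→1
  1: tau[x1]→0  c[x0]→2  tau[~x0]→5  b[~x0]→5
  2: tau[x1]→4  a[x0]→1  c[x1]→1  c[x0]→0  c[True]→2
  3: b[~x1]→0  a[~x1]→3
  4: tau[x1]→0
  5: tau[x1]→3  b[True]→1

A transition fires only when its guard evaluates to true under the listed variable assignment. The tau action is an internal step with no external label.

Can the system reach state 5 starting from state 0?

Answer: UNREACHABLE

Working:
After dropping false guards: 11 live edges.
L0 = {0}
L1 = {4}  now seen {0,4}
Reach set: {0,4}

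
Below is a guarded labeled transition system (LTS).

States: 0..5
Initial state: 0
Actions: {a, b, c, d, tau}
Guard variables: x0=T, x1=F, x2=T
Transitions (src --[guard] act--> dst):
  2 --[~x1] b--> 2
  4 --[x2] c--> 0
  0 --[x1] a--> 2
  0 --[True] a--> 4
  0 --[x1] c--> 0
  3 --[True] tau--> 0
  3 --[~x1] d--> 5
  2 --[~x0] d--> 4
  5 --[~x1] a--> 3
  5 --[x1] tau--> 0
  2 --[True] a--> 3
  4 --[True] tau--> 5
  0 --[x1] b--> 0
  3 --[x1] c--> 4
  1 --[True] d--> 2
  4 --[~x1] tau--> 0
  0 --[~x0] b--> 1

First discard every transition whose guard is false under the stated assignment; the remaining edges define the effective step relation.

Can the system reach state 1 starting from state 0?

After dropping false guards: 10 live edges.
depth 0: {0}
depth 1: {4}  cumulative {0,4}
depth 2: {5}  cumulative {0,4,5}
depth 3: {3}  cumulative {0,3,4,5}
Reachable = {0,3,4,5}

Answer: UNREACHABLE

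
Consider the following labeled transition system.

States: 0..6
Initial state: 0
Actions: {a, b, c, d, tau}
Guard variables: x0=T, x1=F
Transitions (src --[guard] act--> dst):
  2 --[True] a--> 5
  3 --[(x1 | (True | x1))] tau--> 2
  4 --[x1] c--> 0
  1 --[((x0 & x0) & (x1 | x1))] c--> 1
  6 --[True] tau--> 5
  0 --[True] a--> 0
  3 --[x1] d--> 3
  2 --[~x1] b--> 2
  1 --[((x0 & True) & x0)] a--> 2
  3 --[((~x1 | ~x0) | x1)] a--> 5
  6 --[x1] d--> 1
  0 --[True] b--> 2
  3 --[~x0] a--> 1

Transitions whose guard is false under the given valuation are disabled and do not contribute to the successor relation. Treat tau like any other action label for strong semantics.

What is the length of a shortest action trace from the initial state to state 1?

Answer: UNREACHABLE

Working:
Breadth-first toward 1:
  depth 0: {0}
  depth 1: {2}
  depth 2: {5}
1 never appears.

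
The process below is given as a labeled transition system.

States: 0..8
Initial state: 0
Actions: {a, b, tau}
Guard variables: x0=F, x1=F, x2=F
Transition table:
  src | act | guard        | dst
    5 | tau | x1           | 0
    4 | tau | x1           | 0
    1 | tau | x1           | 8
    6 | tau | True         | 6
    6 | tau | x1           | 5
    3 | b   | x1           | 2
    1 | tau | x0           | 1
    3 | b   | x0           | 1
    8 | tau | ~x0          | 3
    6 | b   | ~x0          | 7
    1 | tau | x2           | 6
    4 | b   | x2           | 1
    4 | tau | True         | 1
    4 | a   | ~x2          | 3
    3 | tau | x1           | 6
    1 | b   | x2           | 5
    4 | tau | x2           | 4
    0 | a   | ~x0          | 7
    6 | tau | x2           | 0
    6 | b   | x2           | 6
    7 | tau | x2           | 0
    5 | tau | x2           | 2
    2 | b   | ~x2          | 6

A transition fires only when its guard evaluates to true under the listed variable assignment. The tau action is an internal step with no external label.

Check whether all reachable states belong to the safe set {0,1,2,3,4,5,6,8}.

Inv-set: {0,1,2,3,4,5,6,8}
Reach set: {0,7}
  0: safe
  7: VIOLATES
reach 7 via a — violates

Answer: INVARIANT VIOLATED at state 7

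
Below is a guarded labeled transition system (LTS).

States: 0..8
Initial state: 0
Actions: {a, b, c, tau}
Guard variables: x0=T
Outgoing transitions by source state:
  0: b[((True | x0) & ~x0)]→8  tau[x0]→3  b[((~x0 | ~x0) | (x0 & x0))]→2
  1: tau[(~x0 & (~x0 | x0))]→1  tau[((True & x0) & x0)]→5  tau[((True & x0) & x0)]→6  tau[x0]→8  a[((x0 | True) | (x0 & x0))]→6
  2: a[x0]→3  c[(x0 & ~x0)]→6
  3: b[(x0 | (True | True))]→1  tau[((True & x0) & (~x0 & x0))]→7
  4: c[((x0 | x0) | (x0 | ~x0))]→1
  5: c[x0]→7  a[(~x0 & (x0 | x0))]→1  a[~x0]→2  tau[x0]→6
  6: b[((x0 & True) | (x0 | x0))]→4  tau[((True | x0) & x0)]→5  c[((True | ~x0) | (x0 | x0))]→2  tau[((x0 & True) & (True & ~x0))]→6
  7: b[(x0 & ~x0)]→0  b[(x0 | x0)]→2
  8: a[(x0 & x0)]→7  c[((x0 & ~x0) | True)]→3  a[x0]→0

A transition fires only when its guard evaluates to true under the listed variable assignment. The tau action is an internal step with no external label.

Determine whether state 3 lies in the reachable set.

Answer: REACHABLE

Trace:
Guard filter leaves 18 enabled edge(s).
L0 = {0}
L1 = {2,3}  cumulative {0,2,3}
L2 = {1}  cumulative {0,1,2,3}
L3 = {5,6,8}  cumulative {0,1,2,3,5,6,8}
L4 = {4,7}  cumulative {0,1,2,3,4,5,6,7,8}
Reachable = {0,1,2,3,4,5,6,7,8}
Path to 3: tau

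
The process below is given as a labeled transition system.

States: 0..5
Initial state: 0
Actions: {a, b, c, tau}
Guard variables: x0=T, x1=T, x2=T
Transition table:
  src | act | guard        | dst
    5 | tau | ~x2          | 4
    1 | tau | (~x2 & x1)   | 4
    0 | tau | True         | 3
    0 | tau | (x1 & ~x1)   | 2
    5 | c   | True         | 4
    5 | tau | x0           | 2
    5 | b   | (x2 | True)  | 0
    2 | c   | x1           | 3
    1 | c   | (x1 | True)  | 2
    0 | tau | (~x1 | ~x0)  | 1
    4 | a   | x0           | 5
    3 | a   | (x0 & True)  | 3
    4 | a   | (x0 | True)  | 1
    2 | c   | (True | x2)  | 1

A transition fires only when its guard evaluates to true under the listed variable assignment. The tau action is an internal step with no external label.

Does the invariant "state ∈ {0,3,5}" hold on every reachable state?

Answer: INVARIANT HOLDS

Trace:
Allowed set {0,3,5}
Reachable = {0,3}
  0: ok
  3: ok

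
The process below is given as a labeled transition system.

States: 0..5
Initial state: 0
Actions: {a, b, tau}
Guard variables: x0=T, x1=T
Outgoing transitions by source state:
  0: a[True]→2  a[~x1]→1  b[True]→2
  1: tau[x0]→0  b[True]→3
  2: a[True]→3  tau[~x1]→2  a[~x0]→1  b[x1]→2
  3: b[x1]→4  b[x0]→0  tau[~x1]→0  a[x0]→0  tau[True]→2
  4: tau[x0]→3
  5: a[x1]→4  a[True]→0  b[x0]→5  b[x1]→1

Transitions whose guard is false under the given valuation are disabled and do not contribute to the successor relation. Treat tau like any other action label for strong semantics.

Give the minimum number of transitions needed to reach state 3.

Answer: 2

Analysis:
Layered search for 3:
  Layer 0: {0}
  Layer 1: {2}
  Layer 2: {3}
first hit 3 at d=2 via a·a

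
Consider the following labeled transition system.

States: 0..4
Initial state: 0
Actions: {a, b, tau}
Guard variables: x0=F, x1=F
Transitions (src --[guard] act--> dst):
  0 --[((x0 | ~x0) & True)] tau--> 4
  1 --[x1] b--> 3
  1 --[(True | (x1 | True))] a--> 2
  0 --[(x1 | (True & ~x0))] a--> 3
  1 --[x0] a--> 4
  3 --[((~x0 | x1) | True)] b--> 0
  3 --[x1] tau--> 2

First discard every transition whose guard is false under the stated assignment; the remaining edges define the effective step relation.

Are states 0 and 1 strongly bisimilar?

Answer: NOT BISIMILAR

Trace:
Refine partition for ~:
  π0 = {{0,1,2,3,4}}
  π1 = {{0},{1},{2,4},{3}}
Fixed point at round 2; 4 class(es).
class of 0: {0}; class of 1: {1}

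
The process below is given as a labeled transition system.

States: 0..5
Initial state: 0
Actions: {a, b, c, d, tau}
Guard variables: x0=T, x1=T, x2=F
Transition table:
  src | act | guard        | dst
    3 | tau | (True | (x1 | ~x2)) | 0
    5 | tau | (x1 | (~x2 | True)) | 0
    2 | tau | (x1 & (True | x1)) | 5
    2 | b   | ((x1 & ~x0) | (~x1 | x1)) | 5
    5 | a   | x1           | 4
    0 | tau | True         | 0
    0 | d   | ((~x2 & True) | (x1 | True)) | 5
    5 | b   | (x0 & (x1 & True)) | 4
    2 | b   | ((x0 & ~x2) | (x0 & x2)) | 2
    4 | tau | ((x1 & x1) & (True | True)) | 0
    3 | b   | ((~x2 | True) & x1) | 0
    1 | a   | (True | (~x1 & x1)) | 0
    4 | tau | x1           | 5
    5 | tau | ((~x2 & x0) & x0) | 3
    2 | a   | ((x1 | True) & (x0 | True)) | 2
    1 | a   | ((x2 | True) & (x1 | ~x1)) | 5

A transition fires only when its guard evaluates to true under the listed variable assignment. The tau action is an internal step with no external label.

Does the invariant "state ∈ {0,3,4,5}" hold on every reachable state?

Answer: INVARIANT HOLDS

Working:
Safe = {0,3,4,5}
Reachable = {0,3,4,5}
  0: ✓
  3: ✓
  4: ✓
  5: ✓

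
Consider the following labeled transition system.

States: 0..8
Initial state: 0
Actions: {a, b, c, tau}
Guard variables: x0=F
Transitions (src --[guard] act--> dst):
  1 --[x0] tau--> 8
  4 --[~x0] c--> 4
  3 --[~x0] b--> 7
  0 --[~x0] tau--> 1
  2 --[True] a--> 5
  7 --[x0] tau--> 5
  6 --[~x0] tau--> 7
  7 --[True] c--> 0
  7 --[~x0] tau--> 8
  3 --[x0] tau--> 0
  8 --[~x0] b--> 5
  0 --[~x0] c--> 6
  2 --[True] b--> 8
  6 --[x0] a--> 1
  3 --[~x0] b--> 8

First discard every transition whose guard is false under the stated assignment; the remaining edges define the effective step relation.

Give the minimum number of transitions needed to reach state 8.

Breadth-first toward 8:
  L0 = {0}
  L1 = {1,6}
  L2 = {7}
  L3 = {8}
first hit 8 at d=3 via c·tau·tau

Answer: 3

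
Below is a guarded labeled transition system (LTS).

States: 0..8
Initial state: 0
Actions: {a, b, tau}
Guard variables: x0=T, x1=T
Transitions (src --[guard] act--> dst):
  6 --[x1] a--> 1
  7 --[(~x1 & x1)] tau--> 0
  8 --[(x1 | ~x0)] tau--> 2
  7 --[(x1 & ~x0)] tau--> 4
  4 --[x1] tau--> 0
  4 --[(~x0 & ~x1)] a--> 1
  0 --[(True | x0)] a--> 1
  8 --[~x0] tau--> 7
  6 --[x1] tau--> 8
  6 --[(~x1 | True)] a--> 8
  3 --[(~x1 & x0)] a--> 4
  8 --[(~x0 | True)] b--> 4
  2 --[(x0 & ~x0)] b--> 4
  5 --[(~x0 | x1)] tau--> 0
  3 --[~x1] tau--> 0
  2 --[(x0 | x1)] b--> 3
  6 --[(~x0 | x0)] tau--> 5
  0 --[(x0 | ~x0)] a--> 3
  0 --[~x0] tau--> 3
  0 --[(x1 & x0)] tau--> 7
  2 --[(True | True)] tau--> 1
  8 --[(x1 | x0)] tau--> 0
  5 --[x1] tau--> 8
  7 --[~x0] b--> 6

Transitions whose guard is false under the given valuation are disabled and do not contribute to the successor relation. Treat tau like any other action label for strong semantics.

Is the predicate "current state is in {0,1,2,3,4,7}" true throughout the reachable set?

Allowed set {0,1,2,3,4,7}
Reach set: {0,1,3,7}
  0: ✓
  1: ✓
  3: ✓
  7: ✓

Answer: INVARIANT HOLDS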